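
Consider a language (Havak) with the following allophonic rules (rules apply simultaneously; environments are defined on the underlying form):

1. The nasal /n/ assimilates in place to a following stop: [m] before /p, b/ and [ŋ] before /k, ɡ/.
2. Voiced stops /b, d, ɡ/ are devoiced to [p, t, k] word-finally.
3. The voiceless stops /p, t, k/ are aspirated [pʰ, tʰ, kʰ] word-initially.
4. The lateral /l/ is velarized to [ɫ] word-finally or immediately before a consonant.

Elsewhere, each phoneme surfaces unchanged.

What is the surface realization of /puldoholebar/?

[pʰuɫdoholebar]

/p/ (word-initial): word-initially, so rule 3 applies → [pʰ].
/u/ (between /p/ and /l/): no rule targets it → [u].
Rule 4 applies to /l/ (between /u/ and /d/: word-finally or immediately before a consonant) → [ɫ].
/d/ (between /l/ and /o/): rule 2 targets it, but not word-finally → unchanged [d].
/o/ — not in any rule's target class → [o].
/h/ — not in any rule's target class → [h].
/o/ (between /h/ and /l/) is unaffected → [o].
/l/ (between /o/ and /e/) is in the target of rule 4 but the environment (word-finally or immediately before a consonant) is not met → [l].
/e/ stays [e].
/b/ (between /e/ and /a/) is in the target of rule 2 but the environment (word-finally) is not met → [b].
/a/ (between /b/ and /r/) is unaffected → [a].
/r/ (word-final) is unaffected → [r].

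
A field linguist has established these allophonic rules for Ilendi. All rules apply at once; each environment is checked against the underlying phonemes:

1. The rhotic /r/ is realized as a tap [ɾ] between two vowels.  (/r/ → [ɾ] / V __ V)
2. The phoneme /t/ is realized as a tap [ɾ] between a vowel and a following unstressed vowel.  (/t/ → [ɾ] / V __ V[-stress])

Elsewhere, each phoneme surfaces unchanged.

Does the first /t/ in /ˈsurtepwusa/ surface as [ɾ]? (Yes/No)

No

/t/ (between /r/ and /e/) fails the environment for rule 2, so it stays [t].
The actual realization is [t], not [ɾ].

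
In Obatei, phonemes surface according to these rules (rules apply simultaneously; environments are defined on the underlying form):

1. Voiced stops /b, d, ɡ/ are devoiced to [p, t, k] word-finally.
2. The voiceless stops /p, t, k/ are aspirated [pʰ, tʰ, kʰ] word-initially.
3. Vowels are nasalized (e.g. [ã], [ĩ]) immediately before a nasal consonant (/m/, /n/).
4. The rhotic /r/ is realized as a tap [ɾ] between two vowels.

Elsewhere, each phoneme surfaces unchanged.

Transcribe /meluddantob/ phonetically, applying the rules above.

/m/ (word-initial) is unaffected → [m].
/e/ (between /m/ and /l/) fails the environment for rule 3, so it stays [e].
/l/ (between /e/ and /u/): no rule targets it → [l].
/u/ (between /l/ and /d/) fails the environment for rule 3, so it stays [u].
/d/ (between /u/ and /d/): rule 1 targets it, but not word-finally → unchanged [d].
/d/ (between /d/ and /a/) fails the environment for rule 1, so it stays [d].
/a/ (between /d/ and /n/) occurs before a nasal consonant → [ã] by rule 3.
/n/ (between /a/ and /t/): no rule targets it → [n].
/t/ — between /n/ and /o/; rule 2 does not apply here → [t].
/o/ — between /t/ and /b/; rule 3 does not apply here → [o].
/b/ — word-final, word-finally — surfaces as [p] (rule 1).

[meluddãntop]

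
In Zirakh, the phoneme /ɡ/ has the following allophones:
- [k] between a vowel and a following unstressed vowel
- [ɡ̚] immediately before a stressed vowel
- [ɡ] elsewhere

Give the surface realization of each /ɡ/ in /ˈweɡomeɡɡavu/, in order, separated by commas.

[k], [ɡ], [ɡ]

Occurrence 1 (position 3): between a vowel and a following unstressed vowel → [k].
Occurrence 2 (position 7): no conditioning environment matches → elsewhere allophone [ɡ].
Occurrence 3 (position 8): no conditioning environment matches → elsewhere allophone [ɡ].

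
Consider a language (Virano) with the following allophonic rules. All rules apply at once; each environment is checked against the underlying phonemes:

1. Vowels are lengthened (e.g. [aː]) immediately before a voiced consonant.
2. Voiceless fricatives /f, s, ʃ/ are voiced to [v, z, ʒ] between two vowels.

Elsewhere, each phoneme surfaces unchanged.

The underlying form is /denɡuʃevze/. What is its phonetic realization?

[deːnɡuʒeːvze]

/d/ (word-initial) is unaffected → [d].
/e/ (between /d/ and /n/) occurs before a voiced consonant → [eː] by rule 1.
/n/ (between /e/ and /ɡ/): no rule targets it → [n].
/ɡ/ (between /n/ and /u/) is unaffected → [ɡ].
/u/ — between /ɡ/ and /ʃ/; rule 1 does not apply here → [u].
/ʃ/ — between /u/ and /e/, between two vowels — surfaces as [ʒ] (rule 2).
Rule 1 applies to /e/ (between /ʃ/ and /v/: before a voiced consonant) → [eː].
/v/ stays [v].
/z/ (between /v/ and /e/): no rule targets it → [z].
/e/ — word-final; rule 1 does not apply here → [e].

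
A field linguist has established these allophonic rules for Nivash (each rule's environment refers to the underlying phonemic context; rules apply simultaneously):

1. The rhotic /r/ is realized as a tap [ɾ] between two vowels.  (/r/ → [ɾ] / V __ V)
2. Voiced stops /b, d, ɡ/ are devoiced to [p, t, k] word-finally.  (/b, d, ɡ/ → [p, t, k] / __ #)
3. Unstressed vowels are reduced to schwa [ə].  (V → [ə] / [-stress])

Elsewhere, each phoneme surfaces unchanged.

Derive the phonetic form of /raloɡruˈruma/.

[rələɡrəˈɾumə]

/r/ (word-initial) fails the environment for rule 1, so it stays [r].
Rule 3 applies to /a/ (between /r/ and /l/: in an unstressed syllable) → [ə].
/l/ (between /a/ and /o/) is unaffected → [l].
Rule 3 applies to /o/ (between /l/ and /ɡ/: in an unstressed syllable) → [ə].
/ɡ/ — between /o/ and /r/; rule 2 does not apply here → [ɡ].
/r/ (between /ɡ/ and /u/): rule 1 targets it, but not between two vowels → unchanged [r].
Rule 3 applies to /u/ (between /r/ and /r/: in an unstressed syllable) → [ə].
/r/ — between /u/ and /u/, between two vowels — surfaces as [ɾ] (rule 1).
/u/ (between /r/ and /m/) is in the target of rule 3 but the environment (in an unstressed syllable) is not met → [u].
/m/ (between /u/ and /a/) is unaffected → [m].
/a/ (word-final): in an unstressed syllable, so rule 3 applies → [ə].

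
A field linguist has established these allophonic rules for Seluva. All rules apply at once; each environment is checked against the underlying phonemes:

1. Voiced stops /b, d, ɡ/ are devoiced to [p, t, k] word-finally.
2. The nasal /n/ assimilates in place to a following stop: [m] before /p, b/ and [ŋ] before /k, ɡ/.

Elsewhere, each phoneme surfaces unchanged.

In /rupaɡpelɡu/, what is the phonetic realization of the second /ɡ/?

/ɡ/ (between /l/ and /u/): rule 1 targets it, but not word-finally → unchanged [ɡ].

[ɡ]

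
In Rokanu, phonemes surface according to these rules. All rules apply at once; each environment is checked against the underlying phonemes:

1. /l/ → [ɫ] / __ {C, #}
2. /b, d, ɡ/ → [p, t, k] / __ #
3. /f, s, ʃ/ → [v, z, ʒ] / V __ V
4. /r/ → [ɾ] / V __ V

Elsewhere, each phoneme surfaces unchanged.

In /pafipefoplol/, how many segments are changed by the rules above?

Segments that undergo a rule: /f/ → [v] (rule 3); /f/ → [v] (rule 3); /l/ → [ɫ] (rule 1).
All other segments surface unchanged.

3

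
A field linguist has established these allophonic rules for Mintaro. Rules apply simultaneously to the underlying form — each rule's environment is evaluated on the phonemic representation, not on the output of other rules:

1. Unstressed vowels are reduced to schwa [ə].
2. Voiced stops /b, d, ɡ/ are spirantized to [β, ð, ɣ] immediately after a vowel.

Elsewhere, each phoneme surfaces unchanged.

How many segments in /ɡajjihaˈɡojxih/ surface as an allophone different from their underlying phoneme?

Segments that undergo a rule: /a/ → [ə] (rule 1); /i/ → [ə] (rule 1); /a/ → [ə] (rule 1); /ɡ/ → [ɣ] (rule 2); /i/ → [ə] (rule 1).
All other segments surface unchanged.

5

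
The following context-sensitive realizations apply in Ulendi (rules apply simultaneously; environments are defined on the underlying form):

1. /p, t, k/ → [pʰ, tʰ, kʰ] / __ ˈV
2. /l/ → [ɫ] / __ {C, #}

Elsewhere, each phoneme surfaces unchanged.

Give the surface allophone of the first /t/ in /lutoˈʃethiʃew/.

/t/ (between /u/ and /o/): rule 1 targets it, but not immediately before a stressed vowel → unchanged [t].

[t]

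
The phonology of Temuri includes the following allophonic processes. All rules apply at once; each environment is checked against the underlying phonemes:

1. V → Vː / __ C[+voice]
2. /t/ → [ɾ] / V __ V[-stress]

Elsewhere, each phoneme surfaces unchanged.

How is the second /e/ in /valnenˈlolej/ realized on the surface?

[eː]

/e/ — between /l/ and /j/, before a voiced consonant — surfaces as [eː] (rule 1).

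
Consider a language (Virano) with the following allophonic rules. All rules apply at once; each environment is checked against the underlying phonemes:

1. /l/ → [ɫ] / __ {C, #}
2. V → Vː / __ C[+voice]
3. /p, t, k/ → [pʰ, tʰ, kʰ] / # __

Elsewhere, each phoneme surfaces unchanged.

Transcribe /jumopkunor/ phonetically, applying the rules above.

/j/ (word-initial): no rule targets it → [j].
/u/ (between /j/ and /m/): before a voiced consonant, so rule 2 applies → [uː].
/m/ — not in any rule's target class → [m].
/o/ (between /m/ and /p/) fails the environment for rule 2, so it stays [o].
/p/ — between /o/ and /k/; rule 3 does not apply here → [p].
/k/ (between /p/ and /u/) is in the target of rule 3 but the environment (word-initially) is not met → [k].
/u/ (between /k/ and /n/): before a voiced consonant, so rule 2 applies → [uː].
/n/ stays [n].
/o/ meets the environment for rule 2 (before a voiced consonant) → [oː].
/r/ stays [r].

[juːmopkuːnoːr]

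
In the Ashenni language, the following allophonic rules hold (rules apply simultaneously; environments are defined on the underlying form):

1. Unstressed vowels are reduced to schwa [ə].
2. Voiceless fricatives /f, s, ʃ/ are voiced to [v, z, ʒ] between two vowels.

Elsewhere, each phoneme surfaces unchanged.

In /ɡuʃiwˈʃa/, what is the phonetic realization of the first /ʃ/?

/ʃ/ meets the environment for rule 2 (between two vowels) → [ʒ].

[ʒ]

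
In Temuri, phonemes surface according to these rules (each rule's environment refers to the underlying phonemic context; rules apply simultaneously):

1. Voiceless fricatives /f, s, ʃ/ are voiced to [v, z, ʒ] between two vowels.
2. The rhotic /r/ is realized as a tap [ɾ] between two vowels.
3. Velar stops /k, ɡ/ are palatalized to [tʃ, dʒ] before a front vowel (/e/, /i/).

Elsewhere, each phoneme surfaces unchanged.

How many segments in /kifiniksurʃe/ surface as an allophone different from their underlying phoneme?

Segments that undergo a rule: /k/ → [tʃ] (rule 3); /f/ → [v] (rule 1).
All other segments surface unchanged.

2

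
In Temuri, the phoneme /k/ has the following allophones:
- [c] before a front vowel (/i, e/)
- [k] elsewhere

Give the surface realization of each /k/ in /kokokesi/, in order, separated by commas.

[k], [k], [c]

Occurrence 1 (position 1): no conditioning environment matches → elsewhere allophone [k].
Occurrence 2 (position 3): no conditioning environment matches → elsewhere allophone [k].
Occurrence 3 (position 5): before a front vowel → [c].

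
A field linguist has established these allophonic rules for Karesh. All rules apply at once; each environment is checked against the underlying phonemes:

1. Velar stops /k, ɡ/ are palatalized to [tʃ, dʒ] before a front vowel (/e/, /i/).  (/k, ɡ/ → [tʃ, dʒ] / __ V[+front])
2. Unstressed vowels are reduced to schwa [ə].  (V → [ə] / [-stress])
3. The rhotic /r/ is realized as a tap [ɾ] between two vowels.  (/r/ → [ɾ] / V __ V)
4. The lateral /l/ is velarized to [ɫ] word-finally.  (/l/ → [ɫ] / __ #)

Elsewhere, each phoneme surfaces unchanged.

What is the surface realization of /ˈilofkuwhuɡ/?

/i/ (word-initial) is in the target of rule 2 but the environment (in an unstressed syllable) is not met → [i].
/l/ (between /i/ and /o/) is in the target of rule 4 but the environment (word-finally) is not met → [l].
/o/ meets the environment for rule 2 (in an unstressed syllable) → [ə].
/f/ stays [f].
/k/ (between /f/ and /u/) is in the target of rule 1 but the environment (before a front vowel) is not met → [k].
Rule 2 applies to /u/ (between /k/ and /w/: in an unstressed syllable) → [ə].
/w/ stays [w].
/h/ (between /w/ and /u/) is unaffected → [h].
/u/ — between /h/ and /ɡ/, in an unstressed syllable — surfaces as [ə] (rule 2).
/ɡ/ — word-final; rule 1 does not apply here → [ɡ].

[ˈiləfkəwhəɡ]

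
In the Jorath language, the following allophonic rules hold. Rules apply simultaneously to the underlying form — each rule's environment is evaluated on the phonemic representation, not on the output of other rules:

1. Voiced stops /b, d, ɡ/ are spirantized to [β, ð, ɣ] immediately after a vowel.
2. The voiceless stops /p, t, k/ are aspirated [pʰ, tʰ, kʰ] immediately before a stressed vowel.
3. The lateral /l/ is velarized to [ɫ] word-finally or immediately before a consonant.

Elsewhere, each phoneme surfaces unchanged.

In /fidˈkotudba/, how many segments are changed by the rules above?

3

Segments that undergo a rule: /d/ → [ð] (rule 1); /k/ → [kʰ] (rule 2); /d/ → [ð] (rule 1).
All other segments surface unchanged.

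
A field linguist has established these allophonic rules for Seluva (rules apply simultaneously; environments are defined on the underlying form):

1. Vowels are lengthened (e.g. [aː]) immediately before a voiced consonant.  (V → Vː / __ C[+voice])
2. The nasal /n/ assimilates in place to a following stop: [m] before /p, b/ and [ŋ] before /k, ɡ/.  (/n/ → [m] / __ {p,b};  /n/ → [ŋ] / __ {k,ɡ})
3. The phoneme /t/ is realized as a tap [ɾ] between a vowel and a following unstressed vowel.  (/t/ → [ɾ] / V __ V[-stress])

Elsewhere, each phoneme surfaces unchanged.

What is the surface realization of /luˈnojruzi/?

/l/ stays [l].
/u/ meets the environment for rule 1 (before a voiced consonant) → [uː].
/n/ (between /u/ and /o/) is in the target of rule 2 but the environment (before a labial or velar stop) is not met → [n].
Rule 1 applies to /o/ (between /n/ and /j/: before a voiced consonant) → [oː].
/j/ (between /o/ and /r/) is unaffected → [j].
/r/ stays [r].
/u/ — between /r/ and /z/, before a voiced consonant — surfaces as [uː] (rule 1).
/z/ (between /u/ and /i/): no rule targets it → [z].
/i/ (word-final) is in the target of rule 1 but the environment (before a voiced consonant) is not met → [i].

[luːˈnoːjruːzi]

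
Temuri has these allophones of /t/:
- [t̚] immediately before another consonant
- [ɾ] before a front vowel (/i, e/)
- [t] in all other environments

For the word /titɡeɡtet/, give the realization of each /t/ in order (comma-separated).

Occurrence 1 (position 1): before a front vowel (/i, e/) → [ɾ].
Occurrence 2 (position 3): immediately before another consonant → [t̚].
Occurrence 3 (position 7): before a front vowel (/i, e/) → [ɾ].
Occurrence 4 (position 9): no conditioning environment matches → elsewhere allophone [t].

[ɾ], [t̚], [ɾ], [t]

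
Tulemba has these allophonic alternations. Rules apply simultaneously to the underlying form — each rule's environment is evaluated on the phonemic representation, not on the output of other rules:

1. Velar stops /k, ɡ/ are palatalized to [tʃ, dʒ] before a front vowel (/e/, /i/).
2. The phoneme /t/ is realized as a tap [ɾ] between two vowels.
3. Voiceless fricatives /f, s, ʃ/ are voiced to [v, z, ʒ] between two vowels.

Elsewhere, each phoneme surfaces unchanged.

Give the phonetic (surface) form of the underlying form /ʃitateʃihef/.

[ʃiɾaɾeʒihef]

/ʃ/ (word-initial) fails the environment for rule 3, so it stays [ʃ].
/i/ (between /ʃ/ and /t/) is unaffected → [i].
/t/ meets the environment for rule 2 (between two vowels) → [ɾ].
/a/ (between /t/ and /t/) is unaffected → [a].
Rule 2 applies to /t/ (between /a/ and /e/: between two vowels) → [ɾ].
/e/ stays [e].
/ʃ/ (between /e/ and /i/) occurs between two vowels → [ʒ] by rule 3.
/i/ stays [i].
/h/ (between /i/ and /e/) is unaffected → [h].
/e/ stays [e].
/f/ (word-final) fails the environment for rule 3, so it stays [f].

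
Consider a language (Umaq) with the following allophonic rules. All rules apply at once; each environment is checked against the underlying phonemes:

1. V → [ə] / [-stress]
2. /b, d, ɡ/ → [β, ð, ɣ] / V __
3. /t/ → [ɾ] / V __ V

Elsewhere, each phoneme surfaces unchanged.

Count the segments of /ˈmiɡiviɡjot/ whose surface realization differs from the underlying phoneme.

Segments that undergo a rule: /ɡ/ → [ɣ] (rule 2); /i/ → [ə] (rule 1); /i/ → [ə] (rule 1); /ɡ/ → [ɣ] (rule 2); /o/ → [ə] (rule 1).
All other segments surface unchanged.

5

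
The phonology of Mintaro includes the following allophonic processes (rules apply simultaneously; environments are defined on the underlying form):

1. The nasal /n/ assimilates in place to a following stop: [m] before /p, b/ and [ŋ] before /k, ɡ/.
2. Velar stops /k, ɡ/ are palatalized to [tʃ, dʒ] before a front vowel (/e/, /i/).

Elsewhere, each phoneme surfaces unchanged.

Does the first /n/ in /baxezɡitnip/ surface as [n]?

Yes

/n/ (between /t/ and /i/): rule 1 targets it, but not before a labial or velar stop → unchanged [n].
The actual realization is [n], which matches [n].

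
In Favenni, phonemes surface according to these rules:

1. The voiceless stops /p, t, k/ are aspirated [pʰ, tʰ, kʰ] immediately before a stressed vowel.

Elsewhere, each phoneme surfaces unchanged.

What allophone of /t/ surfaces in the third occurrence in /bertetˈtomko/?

/t/ — between /t/ and /o/, immediately before a stressed vowel — surfaces as [tʰ] (rule 1).

[tʰ]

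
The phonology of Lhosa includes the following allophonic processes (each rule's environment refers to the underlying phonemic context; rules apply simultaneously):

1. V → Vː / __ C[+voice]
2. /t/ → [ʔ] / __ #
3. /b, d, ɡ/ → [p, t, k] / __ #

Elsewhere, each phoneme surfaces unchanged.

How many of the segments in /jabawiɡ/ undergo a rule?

4

Segments that undergo a rule: /a/ → [aː] (rule 1); /a/ → [aː] (rule 1); /i/ → [iː] (rule 1); /ɡ/ → [k] (rule 3).
All other segments surface unchanged.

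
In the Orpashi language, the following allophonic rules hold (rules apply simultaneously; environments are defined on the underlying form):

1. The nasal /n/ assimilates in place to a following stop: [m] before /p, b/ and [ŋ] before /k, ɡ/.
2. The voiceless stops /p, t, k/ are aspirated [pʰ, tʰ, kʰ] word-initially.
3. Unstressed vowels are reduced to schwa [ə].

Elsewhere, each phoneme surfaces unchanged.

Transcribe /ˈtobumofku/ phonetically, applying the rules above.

[ˈtʰobəməfkə]

/t/ meets the environment for rule 2 (word-initially) → [tʰ].
/o/ (between /t/ and /b/) fails the environment for rule 3, so it stays [o].
/b/ — not in any rule's target class → [b].
/u/ (between /b/ and /m/) occurs in an unstressed syllable → [ə] by rule 3.
/m/ (between /u/ and /o/) is unaffected → [m].
/o/ (between /m/ and /f/): in an unstressed syllable, so rule 3 applies → [ə].
/f/ (between /o/ and /k/): no rule targets it → [f].
/k/ (between /f/ and /u/): rule 2 targets it, but not word-initially → unchanged [k].
Rule 3 applies to /u/ (word-final: in an unstressed syllable) → [ə].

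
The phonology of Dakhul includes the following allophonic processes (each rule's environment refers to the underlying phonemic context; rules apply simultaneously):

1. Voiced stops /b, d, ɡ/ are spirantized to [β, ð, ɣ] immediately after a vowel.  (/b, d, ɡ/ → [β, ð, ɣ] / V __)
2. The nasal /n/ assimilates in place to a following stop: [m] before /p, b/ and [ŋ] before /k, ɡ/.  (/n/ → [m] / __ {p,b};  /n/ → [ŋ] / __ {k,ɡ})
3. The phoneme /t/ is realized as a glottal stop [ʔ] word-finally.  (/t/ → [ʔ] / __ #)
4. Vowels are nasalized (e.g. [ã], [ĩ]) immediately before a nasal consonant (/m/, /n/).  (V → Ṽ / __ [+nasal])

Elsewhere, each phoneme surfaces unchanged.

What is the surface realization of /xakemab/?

[xakẽmaβ]

/x/ (word-initial): no rule targets it → [x].
/a/ (between /x/ and /k/) fails the environment for rule 4, so it stays [a].
/k/ (between /a/ and /e/) is unaffected → [k].
/e/ — between /k/ and /m/, before a nasal consonant — surfaces as [ẽ] (rule 4).
/m/ — not in any rule's target class → [m].
/a/ — between /m/ and /b/; rule 4 does not apply here → [a].
/b/ (word-final) occurs immediately after a vowel → [β] by rule 1.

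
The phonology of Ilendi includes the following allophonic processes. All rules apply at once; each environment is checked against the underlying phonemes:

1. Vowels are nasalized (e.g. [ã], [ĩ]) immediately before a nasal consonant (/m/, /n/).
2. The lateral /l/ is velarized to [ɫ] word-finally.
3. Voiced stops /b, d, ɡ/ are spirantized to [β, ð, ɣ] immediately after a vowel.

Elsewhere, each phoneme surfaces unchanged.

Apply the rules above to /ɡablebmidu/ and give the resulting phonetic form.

/ɡ/ (word-initial): rule 3 targets it, but not immediately after a vowel → unchanged [ɡ].
/a/ (between /ɡ/ and /b/) is in the target of rule 1 but the environment (before a nasal consonant) is not met → [a].
/b/ (between /a/ and /l/) occurs immediately after a vowel → [β] by rule 3.
/l/ — between /b/ and /e/; rule 2 does not apply here → [l].
/e/ (between /l/ and /b/) fails the environment for rule 1, so it stays [e].
/b/ — between /e/ and /m/, immediately after a vowel — surfaces as [β] (rule 3).
/i/ (between /m/ and /d/) fails the environment for rule 1, so it stays [i].
/d/ (between /i/ and /u/) occurs immediately after a vowel → [ð] by rule 3.
/u/ (word-final) fails the environment for rule 1, so it stays [u].

[ɡaβleβmiðu]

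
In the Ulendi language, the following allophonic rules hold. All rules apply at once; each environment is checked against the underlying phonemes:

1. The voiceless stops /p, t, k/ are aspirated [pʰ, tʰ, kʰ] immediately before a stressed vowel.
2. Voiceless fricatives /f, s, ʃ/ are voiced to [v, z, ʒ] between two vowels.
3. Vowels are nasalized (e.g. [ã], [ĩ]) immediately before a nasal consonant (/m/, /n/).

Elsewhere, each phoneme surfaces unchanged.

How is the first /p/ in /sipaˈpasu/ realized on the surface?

[p]

/p/ (between /i/ and /a/) is in the target of rule 1 but the environment (immediately before a stressed vowel) is not met → [p].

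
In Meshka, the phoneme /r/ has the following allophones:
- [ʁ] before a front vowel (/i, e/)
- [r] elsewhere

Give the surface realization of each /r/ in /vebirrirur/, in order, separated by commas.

[r], [ʁ], [r], [r]

Occurrence 1 (position 5): no conditioning environment matches → elsewhere allophone [r].
Occurrence 2 (position 6): before a front vowel (/i, e/) → [ʁ].
Occurrence 3 (position 8): no conditioning environment matches → elsewhere allophone [r].
Occurrence 4 (position 10): no conditioning environment matches → elsewhere allophone [r].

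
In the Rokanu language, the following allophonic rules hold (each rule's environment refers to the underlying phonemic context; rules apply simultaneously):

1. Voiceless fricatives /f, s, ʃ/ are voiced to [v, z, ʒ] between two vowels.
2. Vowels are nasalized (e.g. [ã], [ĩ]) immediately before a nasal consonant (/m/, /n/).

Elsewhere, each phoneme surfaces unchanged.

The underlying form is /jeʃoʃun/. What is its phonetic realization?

[jeʒoʒũn]

/j/ — not in any rule's target class → [j].
/e/ — between /j/ and /ʃ/; rule 2 does not apply here → [e].
Rule 1 applies to /ʃ/ (between /e/ and /o/: between two vowels) → [ʒ].
/o/ (between /ʃ/ and /ʃ/): rule 2 targets it, but not before a nasal consonant → unchanged [o].
/ʃ/ meets the environment for rule 1 (between two vowels) → [ʒ].
/u/ (between /ʃ/ and /n/): before a nasal consonant, so rule 2 applies → [ũ].
/n/ — not in any rule's target class → [n].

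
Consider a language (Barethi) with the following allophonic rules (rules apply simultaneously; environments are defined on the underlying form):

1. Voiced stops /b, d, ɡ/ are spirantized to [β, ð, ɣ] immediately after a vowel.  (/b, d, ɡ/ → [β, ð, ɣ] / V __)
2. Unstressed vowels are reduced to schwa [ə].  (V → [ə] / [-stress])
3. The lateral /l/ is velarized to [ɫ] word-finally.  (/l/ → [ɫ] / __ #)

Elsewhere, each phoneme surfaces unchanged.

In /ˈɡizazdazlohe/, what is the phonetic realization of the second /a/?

[ə]

/a/ (between /d/ and /z/) occurs in an unstressed syllable → [ə] by rule 2.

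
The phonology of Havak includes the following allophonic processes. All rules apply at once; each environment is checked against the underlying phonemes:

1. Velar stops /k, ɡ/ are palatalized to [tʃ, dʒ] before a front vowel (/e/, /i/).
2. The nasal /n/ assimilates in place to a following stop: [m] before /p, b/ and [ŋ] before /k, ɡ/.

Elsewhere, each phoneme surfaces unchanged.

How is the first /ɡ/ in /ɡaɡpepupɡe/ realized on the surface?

[ɡ]

/ɡ/ (word-initial) is in the target of rule 1 but the environment (before a front vowel) is not met → [ɡ].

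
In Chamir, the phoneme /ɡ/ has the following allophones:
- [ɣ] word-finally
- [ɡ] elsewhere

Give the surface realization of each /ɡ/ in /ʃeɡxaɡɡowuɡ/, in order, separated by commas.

Occurrence 1 (position 3): no conditioning environment matches → elsewhere allophone [ɡ].
Occurrence 2 (position 6): no conditioning environment matches → elsewhere allophone [ɡ].
Occurrence 3 (position 7): no conditioning environment matches → elsewhere allophone [ɡ].
Occurrence 4 (position 11): word-finally → [ɣ].

[ɡ], [ɡ], [ɡ], [ɣ]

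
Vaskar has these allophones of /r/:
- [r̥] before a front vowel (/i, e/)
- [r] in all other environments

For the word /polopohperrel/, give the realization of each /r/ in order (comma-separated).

Occurrence 1 (position 10): no conditioning environment matches → elsewhere allophone [r].
Occurrence 2 (position 11): before a front vowel (/i, e/) → [r̥].

[r], [r̥]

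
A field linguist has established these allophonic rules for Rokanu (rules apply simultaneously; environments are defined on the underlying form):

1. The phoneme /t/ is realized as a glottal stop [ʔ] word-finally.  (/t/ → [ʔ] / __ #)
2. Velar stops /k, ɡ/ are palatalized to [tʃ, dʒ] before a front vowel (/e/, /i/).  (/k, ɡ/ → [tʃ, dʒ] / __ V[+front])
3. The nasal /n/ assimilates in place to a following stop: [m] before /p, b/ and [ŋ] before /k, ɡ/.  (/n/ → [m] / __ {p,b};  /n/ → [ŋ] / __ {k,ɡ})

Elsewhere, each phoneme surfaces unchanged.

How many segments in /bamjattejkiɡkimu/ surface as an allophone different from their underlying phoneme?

Segments that undergo a rule: /k/ → [tʃ] (rule 2); /k/ → [tʃ] (rule 2).
All other segments surface unchanged.

2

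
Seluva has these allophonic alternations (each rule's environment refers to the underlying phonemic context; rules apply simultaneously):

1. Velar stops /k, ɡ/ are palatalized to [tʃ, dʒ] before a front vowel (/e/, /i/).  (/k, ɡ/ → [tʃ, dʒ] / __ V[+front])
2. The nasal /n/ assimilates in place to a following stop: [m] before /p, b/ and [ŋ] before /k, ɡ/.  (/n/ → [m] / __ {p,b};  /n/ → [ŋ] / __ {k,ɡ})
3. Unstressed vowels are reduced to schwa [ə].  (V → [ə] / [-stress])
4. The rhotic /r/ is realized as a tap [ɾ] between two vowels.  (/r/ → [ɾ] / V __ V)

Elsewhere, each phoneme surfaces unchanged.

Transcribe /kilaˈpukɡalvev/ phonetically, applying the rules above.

/k/ (word-initial): before a front vowel, so rule 1 applies → [tʃ].
/i/ — between /k/ and /l/, in an unstressed syllable — surfaces as [ə] (rule 3).
/l/ (between /i/ and /a/): no rule targets it → [l].
/a/ (between /l/ and /p/): in an unstressed syllable, so rule 3 applies → [ə].
/p/ (between /a/ and /u/) is unaffected → [p].
/u/ — between /p/ and /k/; rule 3 does not apply here → [u].
/k/ — between /u/ and /ɡ/; rule 1 does not apply here → [k].
/ɡ/ (between /k/ and /a/): rule 1 targets it, but not before a front vowel → unchanged [ɡ].
/a/ (between /ɡ/ and /l/) occurs in an unstressed syllable → [ə] by rule 3.
/l/ stays [l].
/v/ — not in any rule's target class → [v].
Rule 3 applies to /e/ (between /v/ and /v/: in an unstressed syllable) → [ə].
/v/ (word-final) is unaffected → [v].

[tʃələˈpukɡəlvəv]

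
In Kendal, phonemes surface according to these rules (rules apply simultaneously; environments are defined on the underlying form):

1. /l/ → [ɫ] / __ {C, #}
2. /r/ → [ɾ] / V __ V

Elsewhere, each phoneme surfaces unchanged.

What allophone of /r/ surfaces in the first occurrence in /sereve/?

/r/ meets the environment for rule 2 (between two vowels) → [ɾ].

[ɾ]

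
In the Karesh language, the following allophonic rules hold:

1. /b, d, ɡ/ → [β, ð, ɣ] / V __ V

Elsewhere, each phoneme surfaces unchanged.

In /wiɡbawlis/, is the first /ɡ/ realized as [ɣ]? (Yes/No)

No

/ɡ/ (between /i/ and /b/) fails the environment for rule 1, so it stays [ɡ].
The actual realization is [ɡ], not [ɣ].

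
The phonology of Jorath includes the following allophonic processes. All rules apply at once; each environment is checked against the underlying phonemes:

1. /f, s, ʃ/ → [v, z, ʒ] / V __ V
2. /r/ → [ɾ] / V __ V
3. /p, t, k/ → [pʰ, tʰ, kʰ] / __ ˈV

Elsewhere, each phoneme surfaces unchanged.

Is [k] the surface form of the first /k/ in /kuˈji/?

Yes

/k/ (word-initial) fails the environment for rule 3, so it stays [k].
The actual realization is [k], which matches [k].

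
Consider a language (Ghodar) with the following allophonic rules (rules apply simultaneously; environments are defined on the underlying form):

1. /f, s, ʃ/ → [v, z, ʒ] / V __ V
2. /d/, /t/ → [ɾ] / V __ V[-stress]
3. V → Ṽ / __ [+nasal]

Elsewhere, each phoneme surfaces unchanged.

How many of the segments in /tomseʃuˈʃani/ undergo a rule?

4

Segments that undergo a rule: /o/ → [õ] (rule 3); /ʃ/ → [ʒ] (rule 1); /ʃ/ → [ʒ] (rule 1); /a/ → [ã] (rule 3).
All other segments surface unchanged.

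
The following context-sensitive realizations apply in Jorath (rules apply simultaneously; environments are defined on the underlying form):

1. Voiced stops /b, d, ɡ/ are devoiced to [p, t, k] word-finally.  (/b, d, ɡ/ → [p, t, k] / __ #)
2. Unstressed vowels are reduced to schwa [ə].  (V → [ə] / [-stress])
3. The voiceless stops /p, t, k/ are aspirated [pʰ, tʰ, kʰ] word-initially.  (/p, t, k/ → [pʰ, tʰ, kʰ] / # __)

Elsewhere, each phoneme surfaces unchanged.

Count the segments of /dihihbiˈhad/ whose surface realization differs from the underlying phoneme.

Segments that undergo a rule: /i/ → [ə] (rule 2); /i/ → [ə] (rule 2); /i/ → [ə] (rule 2); /d/ → [t] (rule 1).
All other segments surface unchanged.

4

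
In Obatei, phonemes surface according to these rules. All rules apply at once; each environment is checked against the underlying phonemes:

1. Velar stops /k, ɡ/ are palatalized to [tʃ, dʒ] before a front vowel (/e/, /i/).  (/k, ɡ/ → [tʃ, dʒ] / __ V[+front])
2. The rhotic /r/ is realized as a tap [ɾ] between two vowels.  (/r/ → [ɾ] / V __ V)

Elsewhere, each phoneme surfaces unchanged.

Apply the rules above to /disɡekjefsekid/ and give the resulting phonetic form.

[disdʒekjefsetʃid]

/ɡ/ (between /s/ and /e/): before a front vowel, so rule 1 applies → [dʒ].
/k/ — between /e/ and /j/; rule 1 does not apply here → [k].
/k/ meets the environment for rule 1 (before a front vowel) → [tʃ].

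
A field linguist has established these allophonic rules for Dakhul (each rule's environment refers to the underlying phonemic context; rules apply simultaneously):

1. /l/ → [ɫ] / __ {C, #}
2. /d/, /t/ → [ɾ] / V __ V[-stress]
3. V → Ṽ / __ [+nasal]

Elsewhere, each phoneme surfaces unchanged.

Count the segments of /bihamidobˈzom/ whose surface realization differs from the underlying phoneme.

3

Segments that undergo a rule: /a/ → [ã] (rule 3); /d/ → [ɾ] (rule 2); /o/ → [õ] (rule 3).
All other segments surface unchanged.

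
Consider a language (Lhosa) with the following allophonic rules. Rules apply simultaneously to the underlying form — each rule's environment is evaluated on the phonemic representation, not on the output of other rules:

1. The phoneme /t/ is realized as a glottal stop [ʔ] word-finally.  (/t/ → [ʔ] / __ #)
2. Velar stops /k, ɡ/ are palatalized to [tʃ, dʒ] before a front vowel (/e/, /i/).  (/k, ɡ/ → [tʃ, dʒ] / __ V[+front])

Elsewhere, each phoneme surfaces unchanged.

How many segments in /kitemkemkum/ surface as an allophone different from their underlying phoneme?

Segments that undergo a rule: /k/ → [tʃ] (rule 2); /k/ → [tʃ] (rule 2).
All other segments surface unchanged.

2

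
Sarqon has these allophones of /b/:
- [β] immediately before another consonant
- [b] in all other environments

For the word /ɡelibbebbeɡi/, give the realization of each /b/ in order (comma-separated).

[β], [b], [β], [b]

Occurrence 1 (position 5): immediately before another consonant → [β].
Occurrence 2 (position 6): no conditioning environment matches → elsewhere allophone [b].
Occurrence 3 (position 8): immediately before another consonant → [β].
Occurrence 4 (position 9): no conditioning environment matches → elsewhere allophone [b].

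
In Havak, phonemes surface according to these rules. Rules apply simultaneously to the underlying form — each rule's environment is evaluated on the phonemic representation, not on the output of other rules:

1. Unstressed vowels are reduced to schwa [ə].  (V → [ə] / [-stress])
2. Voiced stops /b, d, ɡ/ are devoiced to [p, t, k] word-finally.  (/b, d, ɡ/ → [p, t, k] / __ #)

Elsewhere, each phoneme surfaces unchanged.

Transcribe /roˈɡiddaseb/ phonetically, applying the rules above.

/r/ — not in any rule's target class → [r].
Rule 1 applies to /o/ (between /r/ and /ɡ/: in an unstressed syllable) → [ə].
/ɡ/ (between /o/ and /i/) fails the environment for rule 2, so it stays [ɡ].
/i/ — between /ɡ/ and /d/; rule 1 does not apply here → [i].
/d/ (between /i/ and /d/): rule 2 targets it, but not word-finally → unchanged [d].
/d/ (between /d/ and /a/): rule 2 targets it, but not word-finally → unchanged [d].
/a/ — between /d/ and /s/, in an unstressed syllable — surfaces as [ə] (rule 1).
/s/ (between /a/ and /e/) is unaffected → [s].
/e/ meets the environment for rule 1 (in an unstressed syllable) → [ə].
/b/ (word-final) occurs word-finally → [p] by rule 2.

[rəˈɡiddəsəp]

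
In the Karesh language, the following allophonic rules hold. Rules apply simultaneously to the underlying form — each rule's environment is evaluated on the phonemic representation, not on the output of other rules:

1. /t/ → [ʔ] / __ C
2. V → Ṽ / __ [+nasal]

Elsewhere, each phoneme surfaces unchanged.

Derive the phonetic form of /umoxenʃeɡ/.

/u/ (word-initial) occurs before a nasal consonant → [ũ] by rule 2.
/o/ (between /m/ and /x/) is in the target of rule 2 but the environment (before a nasal consonant) is not met → [o].
/e/ (between /x/ and /n/) occurs before a nasal consonant → [ẽ] by rule 2.
/e/ (between /ʃ/ and /ɡ/) is in the target of rule 2 but the environment (before a nasal consonant) is not met → [e].

[ũmoxẽnʃeɡ]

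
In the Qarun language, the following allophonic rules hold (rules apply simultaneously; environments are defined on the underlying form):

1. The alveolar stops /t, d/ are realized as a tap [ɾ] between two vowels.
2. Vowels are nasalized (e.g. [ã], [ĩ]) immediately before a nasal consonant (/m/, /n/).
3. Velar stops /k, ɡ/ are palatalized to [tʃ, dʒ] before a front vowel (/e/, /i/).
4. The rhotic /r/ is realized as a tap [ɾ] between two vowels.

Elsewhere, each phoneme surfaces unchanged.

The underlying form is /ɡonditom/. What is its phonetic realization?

[ɡõndiɾõm]

/ɡ/ (word-initial) is in the target of rule 3 but the environment (before a front vowel) is not met → [ɡ].
/o/ — between /ɡ/ and /n/, before a nasal consonant — surfaces as [õ] (rule 2).
/n/ stays [n].
/d/ (between /n/ and /i/) is in the target of rule 1 but the environment (between two vowels) is not met → [d].
/i/ (between /d/ and /t/) fails the environment for rule 2, so it stays [i].
/t/ — between /i/ and /o/, between two vowels — surfaces as [ɾ] (rule 1).
/o/ meets the environment for rule 2 (before a nasal consonant) → [õ].
/m/ stays [m].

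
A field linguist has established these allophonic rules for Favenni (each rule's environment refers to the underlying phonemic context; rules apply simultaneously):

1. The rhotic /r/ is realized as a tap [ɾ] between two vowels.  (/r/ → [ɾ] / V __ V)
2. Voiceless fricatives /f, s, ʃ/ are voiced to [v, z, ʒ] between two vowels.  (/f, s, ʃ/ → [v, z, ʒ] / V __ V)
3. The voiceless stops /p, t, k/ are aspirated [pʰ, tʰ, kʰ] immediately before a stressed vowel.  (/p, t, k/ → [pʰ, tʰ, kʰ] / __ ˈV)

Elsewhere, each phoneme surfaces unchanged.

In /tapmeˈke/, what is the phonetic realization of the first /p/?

[p]

/p/ (between /a/ and /m/) fails the environment for rule 3, so it stays [p].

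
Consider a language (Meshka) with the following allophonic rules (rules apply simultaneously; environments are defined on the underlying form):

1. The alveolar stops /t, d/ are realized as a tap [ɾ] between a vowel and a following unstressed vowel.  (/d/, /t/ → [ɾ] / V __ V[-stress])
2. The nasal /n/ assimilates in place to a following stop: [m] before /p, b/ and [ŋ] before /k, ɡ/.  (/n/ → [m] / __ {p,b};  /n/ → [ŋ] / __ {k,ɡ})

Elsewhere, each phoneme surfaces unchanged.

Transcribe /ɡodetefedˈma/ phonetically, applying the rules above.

[ɡoɾeɾefedˈma]

/ɡ/ (word-initial): no rule targets it → [ɡ].
/o/ stays [o].
Rule 1 applies to /d/ (between /o/ and /e/: between a vowel and a following unstressed vowel) → [ɾ].
/e/ stays [e].
/t/ (between /e/ and /e/): between a vowel and a following unstressed vowel, so rule 1 applies → [ɾ].
/e/ (between /t/ and /f/): no rule targets it → [e].
/f/ (between /e/ and /e/) is unaffected → [f].
/e/ stays [e].
/d/ — between /e/ and /m/; rule 1 does not apply here → [d].
/m/ (between /d/ and /a/) is unaffected → [m].
/a/ — not in any rule's target class → [a].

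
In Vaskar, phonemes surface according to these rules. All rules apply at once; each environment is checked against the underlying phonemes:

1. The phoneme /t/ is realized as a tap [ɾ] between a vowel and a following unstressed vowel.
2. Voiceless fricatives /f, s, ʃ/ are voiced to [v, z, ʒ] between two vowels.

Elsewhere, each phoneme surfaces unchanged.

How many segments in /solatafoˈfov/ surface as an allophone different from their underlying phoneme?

3

Segments that undergo a rule: /t/ → [ɾ] (rule 1); /f/ → [v] (rule 2); /f/ → [v] (rule 2).
All other segments surface unchanged.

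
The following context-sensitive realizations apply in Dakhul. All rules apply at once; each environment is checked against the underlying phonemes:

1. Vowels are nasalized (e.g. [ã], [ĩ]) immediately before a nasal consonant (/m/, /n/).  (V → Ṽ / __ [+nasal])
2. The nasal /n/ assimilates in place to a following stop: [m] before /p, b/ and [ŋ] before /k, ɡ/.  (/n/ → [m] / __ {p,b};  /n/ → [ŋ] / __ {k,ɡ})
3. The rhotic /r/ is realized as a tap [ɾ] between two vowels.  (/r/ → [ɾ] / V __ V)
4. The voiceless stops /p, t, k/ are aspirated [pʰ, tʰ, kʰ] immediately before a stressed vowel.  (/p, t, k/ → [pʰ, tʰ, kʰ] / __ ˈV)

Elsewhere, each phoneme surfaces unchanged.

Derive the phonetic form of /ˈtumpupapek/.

/t/ (word-initial): immediately before a stressed vowel, so rule 4 applies → [tʰ].
/u/ meets the environment for rule 1 (before a nasal consonant) → [ũ].
/p/ (between /m/ and /u/) is in the target of rule 4 but the environment (immediately before a stressed vowel) is not met → [p].
/u/ (between /p/ and /p/) fails the environment for rule 1, so it stays [u].
/p/ (between /u/ and /a/) is in the target of rule 4 but the environment (immediately before a stressed vowel) is not met → [p].
/a/ — between /p/ and /p/; rule 1 does not apply here → [a].
/p/ (between /a/ and /e/) fails the environment for rule 4, so it stays [p].
/e/ (between /p/ and /k/): rule 1 targets it, but not before a nasal consonant → unchanged [e].
/k/ (word-final): rule 4 targets it, but not immediately before a stressed vowel → unchanged [k].

[ˈtʰũmpupapek]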